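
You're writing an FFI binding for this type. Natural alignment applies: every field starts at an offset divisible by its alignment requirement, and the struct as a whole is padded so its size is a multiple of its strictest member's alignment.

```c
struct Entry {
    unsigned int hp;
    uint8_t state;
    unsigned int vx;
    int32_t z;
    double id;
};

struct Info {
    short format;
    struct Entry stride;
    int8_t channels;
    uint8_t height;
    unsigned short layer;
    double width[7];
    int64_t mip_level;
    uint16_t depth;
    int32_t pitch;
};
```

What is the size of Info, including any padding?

Entry: 0..4  hp  (4B, 4-aligned); 4..5  state  (1B, 1-aligned); 5..8  -- padding (3B); 8..12  vx  (4B, 4-aligned); 12..16  z  (4B, 4-aligned); 16..24  id  (8B, 8-aligned); sizeof = 24, alignof = 8
0..2  format  (2B, 2-aligned)
2..8  -- padding (6B)
8..32  stride  (24B, 8-aligned)
32..33  channels  (1B, 1-aligned)
33..34  height  (1B, 1-aligned)
34..36  layer  (2B, 2-aligned)
36..40  -- padding (4B)
40..96  width  (56B, 8-aligned)
96..104  mip_level  (8B, 8-aligned)
104..106  depth  (2B, 2-aligned)
106..108  -- padding (2B)
108..112  pitch  (4B, 4-aligned)
sizeof = 112, alignof = 8

112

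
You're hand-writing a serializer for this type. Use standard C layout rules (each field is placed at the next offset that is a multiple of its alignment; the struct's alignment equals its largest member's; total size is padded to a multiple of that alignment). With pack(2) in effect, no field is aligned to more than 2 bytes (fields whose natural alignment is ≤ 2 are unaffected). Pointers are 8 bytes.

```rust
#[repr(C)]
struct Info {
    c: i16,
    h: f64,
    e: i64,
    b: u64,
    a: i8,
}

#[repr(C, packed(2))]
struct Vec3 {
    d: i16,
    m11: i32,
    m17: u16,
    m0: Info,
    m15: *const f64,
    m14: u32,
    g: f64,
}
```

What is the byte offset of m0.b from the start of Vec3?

Info: 0..2  c  (2B, 2-aligned); 2..8  -- padding (6B); 8..16  h  (8B, 8-aligned); 16..24  e  (8B, 8-aligned); 24..32  b  (8B, 8-aligned); 32..33  a  (1B, 1-aligned); 33..40  -- tail padding (7B); sizeof = 40, alignof = 8
0..2  d  (2B, 2-aligned)
2..6  m11  (4B, 2-aligned)
6..8  m17  (2B, 2-aligned)
8..48  m0  (40B, 2-aligned)
within Info: b at 24
8 + 24 = 32

32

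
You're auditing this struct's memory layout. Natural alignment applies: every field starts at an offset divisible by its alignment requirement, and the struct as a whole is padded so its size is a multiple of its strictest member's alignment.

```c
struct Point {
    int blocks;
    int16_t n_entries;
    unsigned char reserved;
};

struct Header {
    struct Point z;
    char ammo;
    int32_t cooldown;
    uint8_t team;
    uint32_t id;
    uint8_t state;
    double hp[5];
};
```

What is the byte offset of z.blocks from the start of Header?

0

Point: @0: blocks [4B, align 4] → 4; @4: n_entries [2B, align 2] → 6; @6: reserved [1B, align 1] → 7; +1 tail pad (align 4); size 8, align 4
@0: z [8B, align 4] → 8
within Point: blocks at 0
0 + 0 = 0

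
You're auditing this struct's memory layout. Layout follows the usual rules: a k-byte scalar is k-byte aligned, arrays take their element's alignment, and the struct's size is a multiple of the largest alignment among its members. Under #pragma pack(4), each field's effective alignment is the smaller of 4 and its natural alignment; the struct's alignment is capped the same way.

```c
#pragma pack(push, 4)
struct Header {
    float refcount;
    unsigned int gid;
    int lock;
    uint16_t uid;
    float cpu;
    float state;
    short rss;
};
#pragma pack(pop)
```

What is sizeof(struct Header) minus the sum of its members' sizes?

4

0..4  refcount  (4B, 4-aligned)
4..8  gid  (4B, 4-aligned)
8..12  lock  (4B, 4-aligned)
12..14  uid  (2B, 2-aligned)
14..16  -- padding (2B)
16..20  cpu  (4B, 4-aligned)
20..24  state  (4B, 4-aligned)
24..26  rss  (2B, 2-aligned)
26..28  -- tail padding (2B)
sizeof = 28, alignof = 4
data bytes 24, size 28 → padding 4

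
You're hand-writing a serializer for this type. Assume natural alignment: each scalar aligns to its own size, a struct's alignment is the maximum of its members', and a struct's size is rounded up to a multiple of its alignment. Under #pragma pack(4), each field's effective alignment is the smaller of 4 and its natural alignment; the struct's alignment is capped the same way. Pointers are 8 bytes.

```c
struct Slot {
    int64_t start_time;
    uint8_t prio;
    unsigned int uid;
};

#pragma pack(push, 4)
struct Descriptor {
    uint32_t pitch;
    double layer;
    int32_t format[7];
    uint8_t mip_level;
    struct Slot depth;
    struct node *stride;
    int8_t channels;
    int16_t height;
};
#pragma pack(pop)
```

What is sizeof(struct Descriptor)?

Slot: 0..8  start_time  (8B, 8-aligned); 8..9  prio  (1B, 1-aligned); 9..12  -- padding (3B); 12..16  uid  (4B, 4-aligned); sizeof = 16, alignof = 8
0..4  pitch  (4B, 4-aligned)
4..12  layer  (8B, 4-aligned)
12..40  format  (28B, 4-aligned)
40..41  mip_level  (1B, 1-aligned)
41..44  -- padding (3B)
44..60  depth  (16B, 4-aligned)
60..68  stride  (8B, 4-aligned)
68..69  channels  (1B, 1-aligned)
69..70  -- padding (1B)
70..72  height  (2B, 2-aligned)
sizeof = 72, alignof = 4

72 bytes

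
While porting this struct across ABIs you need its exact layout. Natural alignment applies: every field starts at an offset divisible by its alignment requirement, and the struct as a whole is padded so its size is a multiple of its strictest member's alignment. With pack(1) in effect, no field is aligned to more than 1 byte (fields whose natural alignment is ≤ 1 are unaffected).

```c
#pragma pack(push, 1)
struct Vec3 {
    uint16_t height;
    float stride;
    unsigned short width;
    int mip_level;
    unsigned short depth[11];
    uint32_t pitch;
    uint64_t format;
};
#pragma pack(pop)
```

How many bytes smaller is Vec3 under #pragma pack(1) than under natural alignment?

10

natural layout:
  0..2  height  (2B, 2-aligned)
  2..4  -- padding (2B)
  4..8  stride  (4B, 4-aligned)
  8..10  width  (2B, 2-aligned)
  10..12  -- padding (2B)
  12..16  mip_level  (4B, 4-aligned)
  16..38  depth  (22B, 2-aligned)
  38..40  -- padding (2B)
  40..44  pitch  (4B, 4-aligned)
  44..48  -- padding (4B)
  48..56  format  (8B, 8-aligned)
  sizeof = 56, alignof = 8
packed(1) layout:
  0..2  height  (2B, 1-aligned)
  2..6  stride  (4B, 1-aligned)
  6..8  width  (2B, 1-aligned)
  8..12  mip_level  (4B, 1-aligned)
  12..34  depth  (22B, 1-aligned)
  34..38  pitch  (4B, 1-aligned)
  38..46  format  (8B, 1-aligned)
  sizeof = 46, alignof = 1
56 − 46 = 10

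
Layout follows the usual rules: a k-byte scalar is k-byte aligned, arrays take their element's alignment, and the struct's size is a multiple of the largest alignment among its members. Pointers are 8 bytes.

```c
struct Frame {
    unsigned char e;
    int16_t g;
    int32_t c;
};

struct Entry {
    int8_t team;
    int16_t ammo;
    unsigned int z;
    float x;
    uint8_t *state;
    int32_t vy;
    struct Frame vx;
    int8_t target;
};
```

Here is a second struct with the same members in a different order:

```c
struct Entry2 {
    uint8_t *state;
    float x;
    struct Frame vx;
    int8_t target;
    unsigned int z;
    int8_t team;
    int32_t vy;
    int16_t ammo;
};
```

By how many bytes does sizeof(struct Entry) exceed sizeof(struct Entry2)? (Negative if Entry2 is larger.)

0

Frame: 0..1  e  (1B, 1-aligned); 1..2  -- padding (1B); 2..4  g  (2B, 2-aligned); 4..8  c  (4B, 4-aligned); sizeof = 8, alignof = 4
0..1  team  (1B, 1-aligned)
1..2  -- padding (1B)
2..4  ammo  (2B, 2-aligned)
4..8  z  (4B, 4-aligned)
8..12  x  (4B, 4-aligned)
12..16  -- padding (4B)
16..24  state  (8B, 8-aligned)
24..28  vy  (4B, 4-aligned)
28..36  vx  (8B, 4-aligned)
36..37  target  (1B, 1-aligned)
37..40  -- tail padding (3B)
sizeof = 40, alignof = 8
— Entry2 —
0..8  state  (8B, 8-aligned)
8..12  x  (4B, 4-aligned)
12..20  vx  (8B, 4-aligned)
20..21  target  (1B, 1-aligned)
21..24  -- padding (3B)
24..28  z  (4B, 4-aligned)
28..29  team  (1B, 1-aligned)
29..32  -- padding (3B)
32..36  vy  (4B, 4-aligned)
36..38  ammo  (2B, 2-aligned)
38..40  -- tail padding (2B)
sizeof = 40, alignof = 8
40 − 40 = 0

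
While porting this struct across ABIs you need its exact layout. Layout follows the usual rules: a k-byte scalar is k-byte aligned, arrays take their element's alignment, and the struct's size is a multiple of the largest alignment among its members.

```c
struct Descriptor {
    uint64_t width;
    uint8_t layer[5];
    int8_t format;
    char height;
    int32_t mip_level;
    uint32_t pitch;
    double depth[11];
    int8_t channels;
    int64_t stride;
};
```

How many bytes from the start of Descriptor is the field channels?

0..8  width  (8B, 8-aligned)
8..13  layer  (5B, 1-aligned)
13..14  format  (1B, 1-aligned)
14..15  height  (1B, 1-aligned)
15..16  -- padding (1B)
16..20  mip_level  (4B, 4-aligned)
20..24  pitch  (4B, 4-aligned)
24..112  depth  (88B, 8-aligned)
112..113  channels  (1B, 1-aligned)

112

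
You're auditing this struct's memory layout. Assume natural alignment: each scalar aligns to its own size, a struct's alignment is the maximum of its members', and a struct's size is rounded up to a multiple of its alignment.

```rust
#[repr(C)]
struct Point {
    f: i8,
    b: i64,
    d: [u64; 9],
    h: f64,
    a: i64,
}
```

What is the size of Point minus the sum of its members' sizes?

7

0..1  f  (1B, 1-aligned)
1..8  -- padding (7B)
8..16  b  (8B, 8-aligned)
16..88  d  (72B, 8-aligned)
88..96  h  (8B, 8-aligned)
96..104  a  (8B, 8-aligned)
sizeof = 104, alignof = 8
data bytes 97, size 104 → padding 7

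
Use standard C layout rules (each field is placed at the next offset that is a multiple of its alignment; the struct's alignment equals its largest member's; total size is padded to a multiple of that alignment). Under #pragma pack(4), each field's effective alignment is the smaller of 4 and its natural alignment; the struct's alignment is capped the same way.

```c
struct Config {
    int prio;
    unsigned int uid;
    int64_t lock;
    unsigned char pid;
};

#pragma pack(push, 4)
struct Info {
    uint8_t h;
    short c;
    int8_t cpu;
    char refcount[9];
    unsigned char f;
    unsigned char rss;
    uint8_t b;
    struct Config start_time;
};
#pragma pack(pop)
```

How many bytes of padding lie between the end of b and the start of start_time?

3

Config: prio at 0 (size 4, align 4) → ends 4; uid at 4 (size 4, align 4) → ends 8; lock at 8 (size 8, align 8) → ends 16; pid at 16 (size 1, align 1) → ends 17; tail pad 7 to reach multiple of 8; total 24 bytes, alignment 8
h at 0 (size 1, align 1) → ends 1
pad 1 to align 2 for c
c at 2 (size 2, align 2) → ends 4
cpu at 4 (size 1, align 1) → ends 5
refcount at 5 (size 9, align 1) → ends 14
f at 14 (size 1, align 1) → ends 15
rss at 15 (size 1, align 1) → ends 16
b at 16 (size 1, align 1) → ends 17
pad 3 to align 4 for start_time
start_time at 20 (size 24, align 4) → ends 44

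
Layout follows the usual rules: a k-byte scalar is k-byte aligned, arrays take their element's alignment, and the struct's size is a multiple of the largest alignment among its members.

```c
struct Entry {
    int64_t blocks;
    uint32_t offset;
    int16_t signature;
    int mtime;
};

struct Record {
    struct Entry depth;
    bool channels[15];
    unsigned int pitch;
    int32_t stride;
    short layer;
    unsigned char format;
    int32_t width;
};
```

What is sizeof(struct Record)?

56

Entry: blocks at 0 (size 8, align 8) → ends 8; offset at 8 (size 4, align 4) → ends 12; signature at 12 (size 2, align 2) → ends 14; pad 2 to align 4 for mtime; mtime at 16 (size 4, align 4) → ends 20; tail pad 4 to reach multiple of 8; total 24 bytes, alignment 8
depth at 0 (size 24, align 8) → ends 24
channels at 24 (size 15, align 1) → ends 39
pad 1 to align 4 for pitch
pitch at 40 (size 4, align 4) → ends 44
stride at 44 (size 4, align 4) → ends 48
layer at 48 (size 2, align 2) → ends 50
format at 50 (size 1, align 1) → ends 51
pad 1 to align 4 for width
width at 52 (size 4, align 4) → ends 56
total 56 bytes, alignment 8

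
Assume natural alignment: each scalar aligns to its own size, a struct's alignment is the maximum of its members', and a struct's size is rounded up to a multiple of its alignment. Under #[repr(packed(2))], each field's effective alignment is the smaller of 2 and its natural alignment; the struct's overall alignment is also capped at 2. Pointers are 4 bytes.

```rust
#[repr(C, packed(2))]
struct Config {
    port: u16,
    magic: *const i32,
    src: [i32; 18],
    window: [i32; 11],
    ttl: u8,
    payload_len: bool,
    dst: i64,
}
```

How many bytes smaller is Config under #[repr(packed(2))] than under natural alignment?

natural layout:
  @0: port [2B, align 2] → 2
  +2 pad (align 4)
  @4: magic [4B, align 4] → 8
  @8: src [72B, align 4] → 80
  @80: window [44B, align 4] → 124
  @124: ttl [1B, align 1] → 125
  @125: payload_len [1B, align 1] → 126
  +2 pad (align 8)
  @128: dst [8B, align 8] → 136
  size 136, align 8
packed(2) layout:
  @0: port [2B, align 2] → 2
  @2: magic [4B, align 2] → 6
  @6: src [72B, align 2] → 78
  @78: window [44B, align 2] → 122
  @122: ttl [1B, align 1] → 123
  @123: payload_len [1B, align 1] → 124
  @124: dst [8B, align 2] → 132
  size 132, align 2
136 − 132 = 4

4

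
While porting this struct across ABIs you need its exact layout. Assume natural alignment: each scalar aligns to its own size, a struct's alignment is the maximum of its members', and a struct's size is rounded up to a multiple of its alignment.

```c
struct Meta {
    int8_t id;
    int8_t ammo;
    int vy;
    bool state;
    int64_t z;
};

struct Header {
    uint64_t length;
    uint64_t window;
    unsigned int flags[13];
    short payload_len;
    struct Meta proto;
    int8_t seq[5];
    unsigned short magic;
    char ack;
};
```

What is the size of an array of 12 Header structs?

1344

Meta: id at 0 (size 1, align 1) → ends 1; ammo at 1 (size 1, align 1) → ends 2; pad 2 to align 4 for vy; vy at 4 (size 4, align 4) → ends 8; state at 8 (size 1, align 1) → ends 9; pad 7 to align 8 for z; z at 16 (size 8, align 8) → ends 24; total 24 bytes, alignment 8
length at 0 (size 8, align 8) → ends 8
window at 8 (size 8, align 8) → ends 16
flags at 16 (size 52, align 4) → ends 68
payload_len at 68 (size 2, align 2) → ends 70
pad 2 to align 8 for proto
proto at 72 (size 24, align 8) → ends 96
seq at 96 (size 5, align 1) → ends 101
pad 1 to align 2 for magic
magic at 102 (size 2, align 2) → ends 104
ack at 104 (size 1, align 1) → ends 105
tail pad 7 to reach multiple of 8
total 112 bytes, alignment 8
array of 12: 12 × 112 = 1344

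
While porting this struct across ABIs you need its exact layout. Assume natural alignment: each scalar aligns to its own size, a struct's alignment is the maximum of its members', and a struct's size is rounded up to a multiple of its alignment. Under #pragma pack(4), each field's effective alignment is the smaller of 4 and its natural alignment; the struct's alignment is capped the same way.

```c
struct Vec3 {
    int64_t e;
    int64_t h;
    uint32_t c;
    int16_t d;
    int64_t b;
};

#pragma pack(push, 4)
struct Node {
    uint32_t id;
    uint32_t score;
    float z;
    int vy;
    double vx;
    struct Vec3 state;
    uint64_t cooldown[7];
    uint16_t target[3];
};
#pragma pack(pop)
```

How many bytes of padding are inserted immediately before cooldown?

0

Vec3: e at 0 (size 8, align 8) → ends 8; h at 8 (size 8, align 8) → ends 16; c at 16 (size 4, align 4) → ends 20; d at 20 (size 2, align 2) → ends 22; pad 2 to align 8 for b; b at 24 (size 8, align 8) → ends 32; total 32 bytes, alignment 8
id at 0 (size 4, align 4) → ends 4
score at 4 (size 4, align 4) → ends 8
z at 8 (size 4, align 4) → ends 12
vy at 12 (size 4, align 4) → ends 16
vx at 16 (size 8, align 4) → ends 24
state at 24 (size 32, align 4) → ends 56
cooldown at 56 (size 56, align 4) → ends 112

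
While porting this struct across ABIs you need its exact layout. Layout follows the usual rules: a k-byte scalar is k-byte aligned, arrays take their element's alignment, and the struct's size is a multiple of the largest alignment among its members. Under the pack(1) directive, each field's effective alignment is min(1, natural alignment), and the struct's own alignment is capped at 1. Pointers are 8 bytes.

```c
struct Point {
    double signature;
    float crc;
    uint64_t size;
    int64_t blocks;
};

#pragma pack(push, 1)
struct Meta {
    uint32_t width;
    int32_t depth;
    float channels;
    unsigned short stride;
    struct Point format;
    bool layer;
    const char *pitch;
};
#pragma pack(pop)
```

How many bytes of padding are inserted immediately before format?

0

Point: @0: signature [8B, align 8] → 8; @8: crc [4B, align 4] → 12; +4 pad (align 8); @16: size [8B, align 8] → 24; @24: blocks [8B, align 8] → 32; size 32, align 8
@0: width [4B, align 1] → 4
@4: depth [4B, align 1] → 8
@8: channels [4B, align 1] → 12
@12: stride [2B, align 1] → 14
@14: format [32B, align 1] → 46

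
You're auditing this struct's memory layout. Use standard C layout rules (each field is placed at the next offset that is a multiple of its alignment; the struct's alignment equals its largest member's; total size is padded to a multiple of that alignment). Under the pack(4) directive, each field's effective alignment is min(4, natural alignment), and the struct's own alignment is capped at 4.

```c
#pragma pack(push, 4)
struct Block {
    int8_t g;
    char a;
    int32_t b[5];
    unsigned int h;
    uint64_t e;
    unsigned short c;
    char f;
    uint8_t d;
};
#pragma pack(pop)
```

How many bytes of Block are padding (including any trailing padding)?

2

g at 0 (size 1, align 1) → ends 1
a at 1 (size 1, align 1) → ends 2
pad 2 to align 4 for b
b at 4 (size 20, align 4) → ends 24
h at 24 (size 4, align 4) → ends 28
e at 28 (size 8, align 4) → ends 36
c at 36 (size 2, align 2) → ends 38
f at 38 (size 1, align 1) → ends 39
d at 39 (size 1, align 1) → ends 40
total 40 bytes, alignment 4
data bytes 38, size 40 → padding 2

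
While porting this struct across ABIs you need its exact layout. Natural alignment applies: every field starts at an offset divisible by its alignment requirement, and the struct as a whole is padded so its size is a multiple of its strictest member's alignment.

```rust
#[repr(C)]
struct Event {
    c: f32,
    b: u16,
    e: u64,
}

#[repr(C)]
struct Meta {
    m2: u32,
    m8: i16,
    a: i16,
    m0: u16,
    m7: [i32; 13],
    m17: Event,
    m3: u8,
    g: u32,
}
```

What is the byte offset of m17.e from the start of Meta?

Event: 0..4  c  (4B, 4-aligned); 4..6  b  (2B, 2-aligned); 6..8  -- padding (2B); 8..16  e  (8B, 8-aligned); sizeof = 16, alignof = 8
0..4  m2  (4B, 4-aligned)
4..6  m8  (2B, 2-aligned)
6..8  a  (2B, 2-aligned)
8..10  m0  (2B, 2-aligned)
10..12  -- padding (2B)
12..64  m7  (52B, 4-aligned)
64..80  m17  (16B, 8-aligned)
within Event: e at 8
64 + 8 = 72

72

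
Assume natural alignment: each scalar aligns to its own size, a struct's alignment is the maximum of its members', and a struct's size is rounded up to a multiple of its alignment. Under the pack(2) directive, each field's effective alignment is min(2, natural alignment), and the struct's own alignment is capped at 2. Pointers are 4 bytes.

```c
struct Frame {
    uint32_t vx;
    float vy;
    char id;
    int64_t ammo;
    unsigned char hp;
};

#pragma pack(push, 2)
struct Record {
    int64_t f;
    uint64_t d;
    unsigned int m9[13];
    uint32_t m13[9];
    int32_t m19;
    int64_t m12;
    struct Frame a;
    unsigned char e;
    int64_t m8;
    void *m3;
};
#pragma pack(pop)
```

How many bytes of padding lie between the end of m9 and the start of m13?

Frame: @0: vx [4B, align 4] → 4; @4: vy [4B, align 4] → 8; @8: id [1B, align 1] → 9; +7 pad (align 8); @16: ammo [8B, align 8] → 24; @24: hp [1B, align 1] → 25; +7 tail pad (align 8); size 32, align 8
@0: f [8B, align 2] → 8
@8: d [8B, align 2] → 16
@16: m9 [52B, align 2] → 68
@68: m13 [36B, align 2] → 104

0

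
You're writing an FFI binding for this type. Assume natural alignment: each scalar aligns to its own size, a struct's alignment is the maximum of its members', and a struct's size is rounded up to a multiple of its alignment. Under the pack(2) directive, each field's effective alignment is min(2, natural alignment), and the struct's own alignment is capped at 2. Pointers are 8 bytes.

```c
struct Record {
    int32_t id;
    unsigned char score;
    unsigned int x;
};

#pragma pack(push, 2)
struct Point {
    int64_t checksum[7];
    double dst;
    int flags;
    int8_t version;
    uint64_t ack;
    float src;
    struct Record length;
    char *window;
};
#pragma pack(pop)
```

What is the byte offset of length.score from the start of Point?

Record: @0: id [4B, align 4] → 4; @4: score [1B, align 1] → 5; +3 pad (align 4); @8: x [4B, align 4] → 12; size 12, align 4
@0: checksum [56B, align 2] → 56
@56: dst [8B, align 2] → 64
@64: flags [4B, align 2] → 68
@68: version [1B, align 1] → 69
+1 pad (align 2)
@70: ack [8B, align 2] → 78
@78: src [4B, align 2] → 82
@82: length [12B, align 2] → 94
within Record: score at 4
82 + 4 = 86

86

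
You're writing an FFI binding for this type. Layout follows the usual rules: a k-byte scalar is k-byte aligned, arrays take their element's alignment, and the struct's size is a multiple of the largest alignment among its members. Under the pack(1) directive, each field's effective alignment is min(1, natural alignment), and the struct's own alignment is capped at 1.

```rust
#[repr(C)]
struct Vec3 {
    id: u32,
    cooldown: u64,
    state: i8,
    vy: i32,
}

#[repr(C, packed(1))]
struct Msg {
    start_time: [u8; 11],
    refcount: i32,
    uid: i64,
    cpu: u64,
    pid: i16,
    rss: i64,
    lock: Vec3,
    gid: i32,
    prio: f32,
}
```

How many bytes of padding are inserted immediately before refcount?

0

Vec3: @0: id [4B, align 4] → 4; +4 pad (align 8); @8: cooldown [8B, align 8] → 16; @16: state [1B, align 1] → 17; +3 pad (align 4); @20: vy [4B, align 4] → 24; size 24, align 8
@0: start_time [11B, align 1] → 11
@11: refcount [4B, align 1] → 15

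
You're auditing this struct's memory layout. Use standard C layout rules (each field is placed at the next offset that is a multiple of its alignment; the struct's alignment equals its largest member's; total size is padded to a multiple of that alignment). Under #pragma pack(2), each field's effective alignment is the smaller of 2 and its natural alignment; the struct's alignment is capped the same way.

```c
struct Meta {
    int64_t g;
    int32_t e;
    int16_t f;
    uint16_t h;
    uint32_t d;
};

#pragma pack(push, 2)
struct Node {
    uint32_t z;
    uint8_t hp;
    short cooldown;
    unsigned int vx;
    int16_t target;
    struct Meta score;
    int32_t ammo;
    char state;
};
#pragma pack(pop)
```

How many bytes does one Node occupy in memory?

Meta: @0: g [8B, align 8] → 8; @8: e [4B, align 4] → 12; @12: f [2B, align 2] → 14; @14: h [2B, align 2] → 16; @16: d [4B, align 4] → 20; +4 tail pad (align 8); size 24, align 8
@0: z [4B, align 2] → 4
@4: hp [1B, align 1] → 5
+1 pad (align 2)
@6: cooldown [2B, align 2] → 8
@8: vx [4B, align 2] → 12
@12: target [2B, align 2] → 14
@14: score [24B, align 2] → 38
@38: ammo [4B, align 2] → 42
@42: state [1B, align 1] → 43
+1 tail pad (align 2)
size 44, align 2

44 bytes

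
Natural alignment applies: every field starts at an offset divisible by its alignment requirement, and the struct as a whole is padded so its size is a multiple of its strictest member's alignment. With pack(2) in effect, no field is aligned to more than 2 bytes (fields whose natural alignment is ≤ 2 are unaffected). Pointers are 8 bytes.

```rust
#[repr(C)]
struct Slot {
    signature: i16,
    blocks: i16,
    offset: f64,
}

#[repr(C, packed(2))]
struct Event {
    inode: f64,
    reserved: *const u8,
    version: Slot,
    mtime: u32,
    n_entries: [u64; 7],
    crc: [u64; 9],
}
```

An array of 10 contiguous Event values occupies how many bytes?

Slot: signature at 0 (size 2, align 2) → ends 2; blocks at 2 (size 2, align 2) → ends 4; pad 4 to align 8 for offset; offset at 8 (size 8, align 8) → ends 16; total 16 bytes, alignment 8
inode at 0 (size 8, align 2) → ends 8
reserved at 8 (size 8, align 2) → ends 16
version at 16 (size 16, align 2) → ends 32
mtime at 32 (size 4, align 2) → ends 36
n_entries at 36 (size 56, align 2) → ends 92
crc at 92 (size 72, align 2) → ends 164
total 164 bytes, alignment 2
array of 10: 10 × 164 = 1640

1640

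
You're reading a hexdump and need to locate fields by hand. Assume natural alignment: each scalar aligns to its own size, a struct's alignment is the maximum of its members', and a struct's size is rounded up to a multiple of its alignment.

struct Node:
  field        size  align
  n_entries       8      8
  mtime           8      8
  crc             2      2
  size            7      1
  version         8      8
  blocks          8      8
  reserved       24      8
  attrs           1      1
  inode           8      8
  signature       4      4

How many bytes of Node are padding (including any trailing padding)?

0..8  n_entries  (8B, 8-aligned)
8..16  mtime  (8B, 8-aligned)
16..18  crc  (2B, 2-aligned)
18..25  size  (7B, 1-aligned)
25..32  -- padding (7B)
32..40  version  (8B, 8-aligned)
40..48  blocks  (8B, 8-aligned)
48..72  reserved  (24B, 8-aligned)
72..73  attrs  (1B, 1-aligned)
73..80  -- padding (7B)
80..88  inode  (8B, 8-aligned)
88..92  signature  (4B, 4-aligned)
92..96  -- tail padding (4B)
sizeof = 96, alignof = 8
data bytes 78, size 96 → padding 18

18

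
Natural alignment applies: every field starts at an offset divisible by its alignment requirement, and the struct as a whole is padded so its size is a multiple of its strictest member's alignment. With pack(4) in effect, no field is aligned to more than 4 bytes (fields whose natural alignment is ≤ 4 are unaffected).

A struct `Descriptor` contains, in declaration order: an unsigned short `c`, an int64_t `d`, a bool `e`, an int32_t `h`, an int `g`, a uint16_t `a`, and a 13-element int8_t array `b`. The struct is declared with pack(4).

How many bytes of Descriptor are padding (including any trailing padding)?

6

c at 0 (size 2, align 2) → ends 2
pad 2 to align 4 for d
d at 4 (size 8, align 4) → ends 12
e at 12 (size 1, align 1) → ends 13
pad 3 to align 4 for h
h at 16 (size 4, align 4) → ends 20
g at 20 (size 4, align 4) → ends 24
a at 24 (size 2, align 2) → ends 26
b at 26 (size 13, align 1) → ends 39
tail pad 1 to reach multiple of 4
total 40 bytes, alignment 4
data bytes 34, size 40 → padding 6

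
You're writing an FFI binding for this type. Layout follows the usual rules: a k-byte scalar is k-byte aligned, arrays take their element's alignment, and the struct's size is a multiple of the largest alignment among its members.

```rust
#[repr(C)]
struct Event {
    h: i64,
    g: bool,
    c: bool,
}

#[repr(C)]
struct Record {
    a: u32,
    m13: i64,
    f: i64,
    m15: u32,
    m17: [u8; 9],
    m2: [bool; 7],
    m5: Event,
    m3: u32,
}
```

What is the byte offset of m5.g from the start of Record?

56

Event: 0..8  h  (8B, 8-aligned); 8..9  g  (1B, 1-aligned); 9..10  c  (1B, 1-aligned); 10..16  -- tail padding (6B); sizeof = 16, alignof = 8
0..4  a  (4B, 4-aligned)
4..8  -- padding (4B)
8..16  m13  (8B, 8-aligned)
16..24  f  (8B, 8-aligned)
24..28  m15  (4B, 4-aligned)
28..37  m17  (9B, 1-aligned)
37..44  m2  (7B, 1-aligned)
44..48  -- padding (4B)
48..64  m5  (16B, 8-aligned)
within Event: g at 8
48 + 8 = 56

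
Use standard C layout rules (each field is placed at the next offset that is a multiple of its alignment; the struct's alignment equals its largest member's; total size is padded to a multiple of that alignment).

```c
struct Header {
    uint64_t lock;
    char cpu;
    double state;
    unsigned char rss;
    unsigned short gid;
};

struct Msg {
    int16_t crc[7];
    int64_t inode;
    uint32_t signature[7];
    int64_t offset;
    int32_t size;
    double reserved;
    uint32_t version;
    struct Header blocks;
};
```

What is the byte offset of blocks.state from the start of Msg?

104

Header: lock at 0 (size 8, align 8) → ends 8; cpu at 8 (size 1, align 1) → ends 9; pad 7 to align 8 for state; state at 16 (size 8, align 8) → ends 24; rss at 24 (size 1, align 1) → ends 25; pad 1 to align 2 for gid; gid at 26 (size 2, align 2) → ends 28; tail pad 4 to reach multiple of 8; total 32 bytes, alignment 8
crc at 0 (size 14, align 2) → ends 14
pad 2 to align 8 for inode
inode at 16 (size 8, align 8) → ends 24
signature at 24 (size 28, align 4) → ends 52
pad 4 to align 8 for offset
offset at 56 (size 8, align 8) → ends 64
size at 64 (size 4, align 4) → ends 68
pad 4 to align 8 for reserved
reserved at 72 (size 8, align 8) → ends 80
version at 80 (size 4, align 4) → ends 84
pad 4 to align 8 for blocks
blocks at 88 (size 32, align 8) → ends 120
within Header: state at 16
88 + 16 = 104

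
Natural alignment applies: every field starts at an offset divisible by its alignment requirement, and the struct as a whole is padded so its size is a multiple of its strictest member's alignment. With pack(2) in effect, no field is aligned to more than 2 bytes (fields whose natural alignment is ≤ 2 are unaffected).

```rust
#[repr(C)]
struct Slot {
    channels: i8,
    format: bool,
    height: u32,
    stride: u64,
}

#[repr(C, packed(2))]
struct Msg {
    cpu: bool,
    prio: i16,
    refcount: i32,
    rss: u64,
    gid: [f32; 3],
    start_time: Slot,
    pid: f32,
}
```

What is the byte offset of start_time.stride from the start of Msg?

Slot: 0..1  channels  (1B, 1-aligned); 1..2  format  (1B, 1-aligned); 2..4  -- padding (2B); 4..8  height  (4B, 4-aligned); 8..16  stride  (8B, 8-aligned); sizeof = 16, alignof = 8
0..1  cpu  (1B, 1-aligned)
1..2  -- padding (1B)
2..4  prio  (2B, 2-aligned)
4..8  refcount  (4B, 2-aligned)
8..16  rss  (8B, 2-aligned)
16..28  gid  (12B, 2-aligned)
28..44  start_time  (16B, 2-aligned)
within Slot: stride at 8
28 + 8 = 36

36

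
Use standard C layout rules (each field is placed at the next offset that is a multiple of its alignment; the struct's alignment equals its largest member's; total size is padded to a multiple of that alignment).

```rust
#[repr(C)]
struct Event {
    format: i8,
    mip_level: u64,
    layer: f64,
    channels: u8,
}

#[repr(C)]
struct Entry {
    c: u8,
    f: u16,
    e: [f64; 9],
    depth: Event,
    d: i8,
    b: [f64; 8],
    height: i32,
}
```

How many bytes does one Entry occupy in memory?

Event: @0: format [1B, align 1] → 1; +7 pad (align 8); @8: mip_level [8B, align 8] → 16; @16: layer [8B, align 8] → 24; @24: channels [1B, align 1] → 25; +7 tail pad (align 8); size 32, align 8
@0: c [1B, align 1] → 1
+1 pad (align 2)
@2: f [2B, align 2] → 4
+4 pad (align 8)
@8: e [72B, align 8] → 80
@80: depth [32B, align 8] → 112
@112: d [1B, align 1] → 113
+7 pad (align 8)
@120: b [64B, align 8] → 184
@184: height [4B, align 4] → 188
+4 tail pad (align 8)
size 192, align 8

192 bytes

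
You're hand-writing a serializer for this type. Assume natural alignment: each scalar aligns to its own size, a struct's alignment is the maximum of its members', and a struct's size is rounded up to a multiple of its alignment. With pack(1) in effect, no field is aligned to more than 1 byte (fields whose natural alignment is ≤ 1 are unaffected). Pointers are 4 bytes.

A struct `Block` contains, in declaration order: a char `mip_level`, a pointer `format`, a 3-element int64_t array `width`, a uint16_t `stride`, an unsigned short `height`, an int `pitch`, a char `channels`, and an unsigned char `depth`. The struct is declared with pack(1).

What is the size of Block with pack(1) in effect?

39

@0: mip_level [1B, align 1] → 1
@1: format [4B, align 1] → 5
@5: width [24B, align 1] → 29
@29: stride [2B, align 1] → 31
@31: height [2B, align 1] → 33
@33: pitch [4B, align 1] → 37
@37: channels [1B, align 1] → 38
@38: depth [1B, align 1] → 39
size 39, align 1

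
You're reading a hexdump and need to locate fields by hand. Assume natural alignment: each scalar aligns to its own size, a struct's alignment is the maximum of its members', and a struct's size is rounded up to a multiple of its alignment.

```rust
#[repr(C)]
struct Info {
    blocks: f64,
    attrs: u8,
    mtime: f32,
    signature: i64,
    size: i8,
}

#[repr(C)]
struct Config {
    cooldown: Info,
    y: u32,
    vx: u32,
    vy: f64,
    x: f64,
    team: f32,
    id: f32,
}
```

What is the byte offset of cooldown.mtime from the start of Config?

Info: 0..8  blocks  (8B, 8-aligned); 8..9  attrs  (1B, 1-aligned); 9..12  -- padding (3B); 12..16  mtime  (4B, 4-aligned); 16..24  signature  (8B, 8-aligned); 24..25  size  (1B, 1-aligned); 25..32  -- tail padding (7B); sizeof = 32, alignof = 8
0..32  cooldown  (32B, 8-aligned)
within Info: mtime at 12
0 + 12 = 12

12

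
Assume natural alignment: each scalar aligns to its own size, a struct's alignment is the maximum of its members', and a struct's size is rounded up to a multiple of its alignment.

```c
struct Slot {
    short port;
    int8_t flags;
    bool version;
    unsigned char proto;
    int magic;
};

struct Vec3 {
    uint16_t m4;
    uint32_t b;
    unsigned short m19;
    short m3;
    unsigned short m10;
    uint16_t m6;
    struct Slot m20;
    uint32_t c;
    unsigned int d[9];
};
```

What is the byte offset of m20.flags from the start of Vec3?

18

Slot: 0..2  port  (2B, 2-aligned); 2..3  flags  (1B, 1-aligned); 3..4  version  (1B, 1-aligned); 4..5  proto  (1B, 1-aligned); 5..8  -- padding (3B); 8..12  magic  (4B, 4-aligned); sizeof = 12, alignof = 4
0..2  m4  (2B, 2-aligned)
2..4  -- padding (2B)
4..8  b  (4B, 4-aligned)
8..10  m19  (2B, 2-aligned)
10..12  m3  (2B, 2-aligned)
12..14  m10  (2B, 2-aligned)
14..16  m6  (2B, 2-aligned)
16..28  m20  (12B, 4-aligned)
within Slot: flags at 2
16 + 2 = 18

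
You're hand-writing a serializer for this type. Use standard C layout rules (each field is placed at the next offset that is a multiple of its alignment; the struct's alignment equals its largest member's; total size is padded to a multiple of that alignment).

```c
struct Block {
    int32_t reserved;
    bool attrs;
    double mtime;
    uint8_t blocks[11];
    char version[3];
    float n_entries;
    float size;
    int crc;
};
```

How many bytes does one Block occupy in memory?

0..4  reserved  (4B, 4-aligned)
4..5  attrs  (1B, 1-aligned)
5..8  -- padding (3B)
8..16  mtime  (8B, 8-aligned)
16..27  blocks  (11B, 1-aligned)
27..30  version  (3B, 1-aligned)
30..32  -- padding (2B)
32..36  n_entries  (4B, 4-aligned)
36..40  size  (4B, 4-aligned)
40..44  crc  (4B, 4-aligned)
44..48  -- tail padding (4B)
sizeof = 48, alignof = 8

48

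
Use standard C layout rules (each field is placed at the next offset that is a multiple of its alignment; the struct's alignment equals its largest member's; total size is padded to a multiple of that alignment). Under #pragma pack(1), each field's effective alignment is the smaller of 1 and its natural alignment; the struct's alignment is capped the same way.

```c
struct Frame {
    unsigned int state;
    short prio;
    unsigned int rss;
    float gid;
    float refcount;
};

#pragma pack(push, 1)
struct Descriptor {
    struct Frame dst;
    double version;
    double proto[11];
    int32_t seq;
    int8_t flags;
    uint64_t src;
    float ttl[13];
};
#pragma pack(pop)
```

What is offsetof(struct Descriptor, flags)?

120

Frame: 0..4  state  (4B, 4-aligned); 4..6  prio  (2B, 2-aligned); 6..8  -- padding (2B); 8..12  rss  (4B, 4-aligned); 12..16  gid  (4B, 4-aligned); 16..20  refcount  (4B, 4-aligned); sizeof = 20, alignof = 4
0..20  dst  (20B, 1-aligned)
20..28  version  (8B, 1-aligned)
28..116  proto  (88B, 1-aligned)
116..120  seq  (4B, 1-aligned)
120..121  flags  (1B, 1-aligned)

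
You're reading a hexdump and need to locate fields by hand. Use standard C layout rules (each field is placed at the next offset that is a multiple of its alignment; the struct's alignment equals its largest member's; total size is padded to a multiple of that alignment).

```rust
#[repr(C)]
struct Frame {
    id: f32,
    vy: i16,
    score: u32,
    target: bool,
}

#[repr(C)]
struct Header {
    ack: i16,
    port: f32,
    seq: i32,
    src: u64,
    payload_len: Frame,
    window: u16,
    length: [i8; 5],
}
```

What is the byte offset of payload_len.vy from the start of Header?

28

Frame: @0: id [4B, align 4] → 4; @4: vy [2B, align 2] → 6; +2 pad (align 4); @8: score [4B, align 4] → 12; @12: target [1B, align 1] → 13; +3 tail pad (align 4); size 16, align 4
@0: ack [2B, align 2] → 2
+2 pad (align 4)
@4: port [4B, align 4] → 8
@8: seq [4B, align 4] → 12
+4 pad (align 8)
@16: src [8B, align 8] → 24
@24: payload_len [16B, align 4] → 40
within Frame: vy at 4
24 + 4 = 28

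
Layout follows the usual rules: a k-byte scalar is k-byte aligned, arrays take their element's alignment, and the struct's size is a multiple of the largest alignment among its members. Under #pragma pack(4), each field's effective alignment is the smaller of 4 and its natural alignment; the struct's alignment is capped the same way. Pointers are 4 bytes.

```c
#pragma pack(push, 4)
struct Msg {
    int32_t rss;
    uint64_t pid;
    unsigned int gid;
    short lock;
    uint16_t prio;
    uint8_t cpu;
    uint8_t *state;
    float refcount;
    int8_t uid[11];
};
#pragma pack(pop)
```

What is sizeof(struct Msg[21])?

0..4  rss  (4B, 4-aligned)
4..12  pid  (8B, 4-aligned)
12..16  gid  (4B, 4-aligned)
16..18  lock  (2B, 2-aligned)
18..20  prio  (2B, 2-aligned)
20..21  cpu  (1B, 1-aligned)
21..24  -- padding (3B)
24..28  state  (4B, 4-aligned)
28..32  refcount  (4B, 4-aligned)
32..43  uid  (11B, 1-aligned)
43..44  -- tail padding (1B)
sizeof = 44, alignof = 4
array of 21: 21 × 44 = 924

924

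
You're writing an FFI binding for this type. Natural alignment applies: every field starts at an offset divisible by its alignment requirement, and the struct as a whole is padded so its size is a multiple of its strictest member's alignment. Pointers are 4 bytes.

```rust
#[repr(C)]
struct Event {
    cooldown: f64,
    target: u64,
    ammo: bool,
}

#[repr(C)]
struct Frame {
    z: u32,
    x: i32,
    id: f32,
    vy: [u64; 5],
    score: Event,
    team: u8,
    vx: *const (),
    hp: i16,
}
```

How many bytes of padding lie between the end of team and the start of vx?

3

Event: @0: cooldown [8B, align 8] → 8; @8: target [8B, align 8] → 16; @16: ammo [1B, align 1] → 17; +7 tail pad (align 8); size 24, align 8
@0: z [4B, align 4] → 4
@4: x [4B, align 4] → 8
@8: id [4B, align 4] → 12
+4 pad (align 8)
@16: vy [40B, align 8] → 56
@56: score [24B, align 8] → 80
@80: team [1B, align 1] → 81
+3 pad (align 4)
@84: vx [4B, align 4] → 88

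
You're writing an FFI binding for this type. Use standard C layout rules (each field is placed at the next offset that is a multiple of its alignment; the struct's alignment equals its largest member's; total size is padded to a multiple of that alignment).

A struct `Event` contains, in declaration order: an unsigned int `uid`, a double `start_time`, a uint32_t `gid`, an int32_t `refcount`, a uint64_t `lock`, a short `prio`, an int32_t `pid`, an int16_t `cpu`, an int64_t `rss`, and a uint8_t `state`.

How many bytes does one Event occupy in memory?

uid at 0 (size 4, align 4) → ends 4
pad 4 to align 8 for start_time
start_time at 8 (size 8, align 8) → ends 16
gid at 16 (size 4, align 4) → ends 20
refcount at 20 (size 4, align 4) → ends 24
lock at 24 (size 8, align 8) → ends 32
prio at 32 (size 2, align 2) → ends 34
pad 2 to align 4 for pid
pid at 36 (size 4, align 4) → ends 40
cpu at 40 (size 2, align 2) → ends 42
pad 6 to align 8 for rss
rss at 48 (size 8, align 8) → ends 56
state at 56 (size 1, align 1) → ends 57
tail pad 7 to reach multiple of 8
total 64 bytes, alignment 8

64 bytes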